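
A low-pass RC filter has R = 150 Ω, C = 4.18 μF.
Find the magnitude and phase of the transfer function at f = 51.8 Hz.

Step 1 — Angular frequency: ω = 2π·51.8 = 325.5 rad/s.
Step 2 — Transfer function: H(jω) = 1/(1 + jωRC).
Step 3 — Denominator: 1 + jωRC = 1 + j·325.5·150·4.18e-06 = 1 + j0.2041.
Step 4 — H = 0.96 - j0.1959.
Step 5 — Magnitude: |H| = 0.9798 (-0.2 dB); phase: φ = -11.5°.

|H| = 0.9798 (-0.2 dB), φ = -11.5°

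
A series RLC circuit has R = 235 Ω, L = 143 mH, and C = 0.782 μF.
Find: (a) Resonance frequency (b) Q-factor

Step 1 — Resonance condition Im(Z)=0 gives ω₀ = 1/√(LC).
Step 2 — ω₀ = 1/√(0.143·7.82e-07) = 2990 rad/s.
Step 3 — f₀ = ω₀/(2π) = 475.9 Hz.
Step 4 — Series Q: Q = ω₀L/R = 2990·0.143/235 = 1.82.

(a) f₀ = 475.9 Hz  (b) Q = 1.82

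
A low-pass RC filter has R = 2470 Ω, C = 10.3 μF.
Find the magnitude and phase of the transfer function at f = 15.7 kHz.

Step 1 — Angular frequency: ω = 2π·1.57e+04 = 9.865e+04 rad/s.
Step 2 — Transfer function: H(jω) = 1/(1 + jωRC).
Step 3 — Denominator: 1 + jωRC = 1 + j·9.865e+04·2470·1.03e-05 = 1 + j2510.
Step 4 — H = 1.588e-07 - j0.0003985.
Step 5 — Magnitude: |H| = 0.0003985 (-68.0 dB); phase: φ = -90.0°.

|H| = 0.0003985 (-68.0 dB), φ = -90.0°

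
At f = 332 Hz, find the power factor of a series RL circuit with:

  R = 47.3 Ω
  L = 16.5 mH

Step 1 — Angular frequency: ω = 2π·f = 2π·332 = 2086 rad/s.
Step 2 — Component impedances:
  R: Z = R = 47.3 Ω
  L: Z = jωL = j·2086·0.0165 = 0 + j34.42 Ω
Step 3 — Series combination: Z_total = R + L = 47.3 + j34.42 Ω = 58.5∠36.0° Ω.
Step 4 — Power factor: PF = cos(φ) = Re(Z)/|Z| = 47.3/58.498 = 0.8086.
Step 5 — Type: Im(Z) = 34.42 ⇒ lagging (phase φ = 36.0°).

PF = 0.8086 (lagging, φ = 36.0°)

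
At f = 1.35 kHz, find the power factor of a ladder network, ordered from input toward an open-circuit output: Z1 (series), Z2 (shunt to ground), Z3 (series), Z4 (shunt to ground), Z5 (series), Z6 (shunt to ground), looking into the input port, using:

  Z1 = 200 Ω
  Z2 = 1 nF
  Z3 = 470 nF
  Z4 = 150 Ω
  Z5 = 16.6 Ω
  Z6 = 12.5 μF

Step 1 — Angular frequency: ω = 2π·f = 2π·1350 = 8482 rad/s.
Step 2 — Component impedances:
  Z1: Z = R = 200 Ω
  Z2: Z = 1/(jωC) = -j/(ω·C) = 0 - j1.179e+05 Ω
  Z3: Z = 1/(jωC) = -j/(ω·C) = 0 - j250.8 Ω
  Z4: Z = R = 150 Ω
  Z5: Z = R = 16.6 Ω
  Z6: Z = 1/(jωC) = -j/(ω·C) = 0 - j9.431 Ω
Step 3 — Ladder network (open output): work backward from the far end, alternating series and parallel combinations. Z_in = 215.3 - j257.9 Ω = 336∠-50.1° Ω.
Step 4 — Power factor: PF = cos(φ) = Re(Z)/|Z| = 215.31/335.96 = 0.6409.
Step 5 — Type: Im(Z) = -257.9 ⇒ leading (phase φ = -50.1°).

PF = 0.6409 (leading, φ = -50.1°)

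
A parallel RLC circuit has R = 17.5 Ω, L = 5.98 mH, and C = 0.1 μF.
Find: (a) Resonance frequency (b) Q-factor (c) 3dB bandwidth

Step 1 — Resonance: ω₀ = 1/√(LC) = 1/√(0.00598·1e-07) = 4.089e+04 rad/s.
Step 2 — f₀ = ω₀/(2π) = 6508 Hz.
Step 3 — Parallel Q: Q = R/(ω₀L) = 17.5/(4.089e+04·0.00598) = 0.07156.
Step 4 — Bandwidth: Δω = ω₀/Q = 5.714e+05 rad/s; BW = Δω/(2π) = 9.095e+04 Hz.

(a) f₀ = 6508 Hz  (b) Q = 0.07156  (c) BW = 9.095e+04 Hz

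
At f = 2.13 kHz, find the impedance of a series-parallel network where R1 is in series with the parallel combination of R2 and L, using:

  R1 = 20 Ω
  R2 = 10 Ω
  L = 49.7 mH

Step 1 — Angular frequency: ω = 2π·f = 2π·2130 = 1.338e+04 rad/s.
Step 2 — Component impedances:
  R1: Z = R = 20 Ω
  R2: Z = R = 10 Ω
  L: Z = jωL = j·1.338e+04·0.0497 = 0 + j665.1 Ω
Step 3 — Parallel branch: R2 || L = 1/(1/R2 + 1/L) = 9.998 + j0.1503 Ω.
Step 4 — Series with R1: Z_total = R1 + (R2 || L) = 30 + j0.1503 Ω = 30∠0.3° Ω.

Z = 30 + j0.1503 Ω = 30∠0.3° Ω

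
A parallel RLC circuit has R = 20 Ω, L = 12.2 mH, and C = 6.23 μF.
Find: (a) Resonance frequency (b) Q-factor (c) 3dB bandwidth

Step 1 — Resonance: ω₀ = 1/√(LC) = 1/√(0.0122·6.23e-06) = 3627 rad/s.
Step 2 — f₀ = ω₀/(2π) = 577.3 Hz.
Step 3 — Parallel Q: Q = R/(ω₀L) = 20/(3627·0.0122) = 0.452.
Step 4 — Bandwidth: Δω = ω₀/Q = 8026 rad/s; BW = Δω/(2π) = 1277 Hz.

(a) f₀ = 577.3 Hz  (b) Q = 0.452  (c) BW = 1277 Hz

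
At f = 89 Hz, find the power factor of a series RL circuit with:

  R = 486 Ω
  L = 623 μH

Step 1 — Angular frequency: ω = 2π·f = 2π·89 = 559.2 rad/s.
Step 2 — Component impedances:
  R: Z = R = 486 Ω
  L: Z = jωL = j·559.2·0.000623 = 0 + j0.3484 Ω
Step 3 — Series combination: Z_total = R + L = 486 + j0.3484 Ω = 486∠0.0° Ω.
Step 4 — Power factor: PF = cos(φ) = Re(Z)/|Z| = 486/486 = 1.
Step 5 — Type: Im(Z) = 0.3484 ⇒ lagging (phase φ = 0.0°).

PF = 1 (lagging, φ = 0.0°)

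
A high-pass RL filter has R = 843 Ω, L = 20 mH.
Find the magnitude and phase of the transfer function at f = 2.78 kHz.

Step 1 — Angular frequency: ω = 2π·2780 = 1.747e+04 rad/s.
Step 2 — Transfer function: H(jω) = jωL/(R + jωL).
Step 3 — Numerator jωL = j·349.3; denominator R + jωL = 843 + j349.3.
Step 4 — H = 0.1466 + j0.3537.
Step 5 — Magnitude: |H| = 0.3828 (-8.3 dB); phase: φ = 67.5°.

|H| = 0.3828 (-8.3 dB), φ = 67.5°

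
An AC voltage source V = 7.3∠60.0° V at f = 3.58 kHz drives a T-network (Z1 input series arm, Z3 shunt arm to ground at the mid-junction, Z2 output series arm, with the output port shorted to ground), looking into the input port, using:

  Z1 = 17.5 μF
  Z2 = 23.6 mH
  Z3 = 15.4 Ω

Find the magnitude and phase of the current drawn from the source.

Step 1 — Angular frequency: ω = 2π·f = 2π·3580 = 2.249e+04 rad/s.
Step 2 — Component impedances:
  Z1: Z = 1/(jωC) = -j/(ω·C) = 0 - j2.54 Ω
  Z2: Z = jωL = j·2.249e+04·0.0236 = 0 + j530.9 Ω
  Z3: Z = R = 15.4 Ω
Step 3 — With the output port shorted to ground, the output series arm Z2 runs from the junction to ground; the shunt arm Z3 also runs from the junction to ground. They appear in parallel: Z3 || Z2 = 15.39 + j0.4464 Ω.
Step 4 — Series with input arm Z1: Z_in = Z1 + (Z3 || Z2) = 15.39 - j2.094 Ω = 15.53∠-7.7° Ω.
Step 5 — Source phasor: V = 7.3∠60.0° V = 3.65 + j6.322 V.
Step 6 — Ohm's law: I = V / Z_total = (3.65 + j6.322) / (15.39 - j2.094) = 0.178 + j0.4351 A.
Step 7 — Convert to polar: |I| = 0.4701 A, ∠I = 67.7°.

I = 0.4701∠67.7° A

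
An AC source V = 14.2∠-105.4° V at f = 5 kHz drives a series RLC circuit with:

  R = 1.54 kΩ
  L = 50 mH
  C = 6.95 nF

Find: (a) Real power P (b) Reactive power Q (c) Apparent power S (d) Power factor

Step 1 — Angular frequency: ω = 2π·f = 2π·5000 = 3.142e+04 rad/s.
Step 2 — Component impedances:
  R: Z = R = 1540 Ω
  L: Z = jωL = j·3.142e+04·0.05 = 0 + j1571 Ω
  C: Z = 1/(jωC) = -j/(ω·C) = 0 - j4580 Ω
Step 3 — Series combination: Z_total = R + L + C = 1540 - j3009 Ω = 3380∠-62.9° Ω.
Step 4 — Source phasor: V = 14.2∠-105.4° V = -3.771 - j13.69 V.
Step 5 — Current: I = V / Z = 0.003097 - j0.002838 A = 0.004201∠-42.5° A.
Step 6 — Complex power: S = V·I* = 0.02717 - j0.0531 VA.
Step 7 — Real power: P = Re(S) = 0.02717 W.
Step 8 — Reactive power: Q = Im(S) = -0.0531 VAR.
Step 9 — Apparent power: |S| = 0.05965 VA.
Step 10 — Power factor: PF = P/|S| = 0.4556 (leading).

(a) P = 0.02717 W  (b) Q = -0.0531 VAR  (c) S = 0.05965 VA  (d) PF = 0.4556 (leading)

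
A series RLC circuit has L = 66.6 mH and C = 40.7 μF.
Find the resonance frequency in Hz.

Step 1 — Resonance condition Im(Z)=0 gives ω₀ = 1/√(LC).
Step 2 — ω₀ = 1/√(0.0666·4.07e-05) = 607.4 rad/s.
Step 3 — f₀ = ω₀/(2π) = 96.67 Hz.

f₀ = 96.67 Hz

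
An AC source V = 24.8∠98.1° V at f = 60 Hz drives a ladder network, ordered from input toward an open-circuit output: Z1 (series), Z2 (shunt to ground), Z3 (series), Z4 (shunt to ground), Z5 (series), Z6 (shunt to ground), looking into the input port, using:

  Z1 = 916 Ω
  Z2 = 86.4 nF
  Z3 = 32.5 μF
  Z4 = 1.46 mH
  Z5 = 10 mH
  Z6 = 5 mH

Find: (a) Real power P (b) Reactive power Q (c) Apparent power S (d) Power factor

Step 1 — Angular frequency: ω = 2π·f = 2π·60 = 377 rad/s.
Step 2 — Component impedances:
  Z1: Z = R = 916 Ω
  Z2: Z = 1/(jωC) = -j/(ω·C) = 0 - j3.07e+04 Ω
  Z3: Z = 1/(jωC) = -j/(ω·C) = 0 - j81.62 Ω
  Z4: Z = jωL = j·377·0.00146 = 0 + j0.5504 Ω
  Z5: Z = jωL = j·377·0.01 = 0 + j3.77 Ω
  Z6: Z = jωL = j·377·0.005 = 0 + j1.885 Ω
Step 3 — Ladder network (open output): work backward from the far end, alternating series and parallel combinations. Z_in = 916 - j80.9 Ω = 919.6∠-5.0° Ω.
Step 4 — Source phasor: V = 24.8∠98.1° V = -3.494 + j24.55 V.
Step 5 — Current: I = V / Z = -0.006134 + j0.02626 A = 0.02697∠103.1° A.
Step 6 — Complex power: S = V·I* = 0.6662 - j0.05884 VA.
Step 7 — Real power: P = Re(S) = 0.6662 W.
Step 8 — Reactive power: Q = Im(S) = -0.05884 VAR.
Step 9 — Apparent power: |S| = 0.6688 VA.
Step 10 — Power factor: PF = P/|S| = 0.9961 (leading).

(a) P = 0.6662 W  (b) Q = -0.05884 VAR  (c) S = 0.6688 VA  (d) PF = 0.9961 (leading)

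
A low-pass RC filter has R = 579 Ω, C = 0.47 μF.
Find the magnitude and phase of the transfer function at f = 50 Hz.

Step 1 — Angular frequency: ω = 2π·50 = 314.2 rad/s.
Step 2 — Transfer function: H(jω) = 1/(1 + jωRC).
Step 3 — Denominator: 1 + jωRC = 1 + j·314.2·579·4.7e-07 = 1 + j0.08549.
Step 4 — H = 0.9927 - j0.08487.
Step 5 — Magnitude: |H| = 0.9964 (-0.0 dB); phase: φ = -4.9°.

|H| = 0.9964 (-0.0 dB), φ = -4.9°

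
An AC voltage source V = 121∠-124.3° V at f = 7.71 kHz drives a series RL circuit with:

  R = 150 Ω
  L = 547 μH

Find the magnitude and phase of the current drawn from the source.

Step 1 — Angular frequency: ω = 2π·f = 2π·7710 = 4.844e+04 rad/s.
Step 2 — Component impedances:
  R: Z = R = 150 Ω
  L: Z = jωL = j·4.844e+04·0.000547 = 0 + j26.5 Ω
Step 3 — Series combination: Z_total = R + L = 150 + j26.5 Ω = 152.3∠10.0° Ω.
Step 4 — Source phasor: V = 121∠-124.3° V = -68.19 - j99.96 V.
Step 5 — Ohm's law: I = V / Z_total = (-68.19 - j99.96) / (150 + j26.5) = -0.555 - j0.5683 A.
Step 6 — Convert to polar: |I| = 0.7944 A, ∠I = -134.3°.

I = 0.7944∠-134.3° A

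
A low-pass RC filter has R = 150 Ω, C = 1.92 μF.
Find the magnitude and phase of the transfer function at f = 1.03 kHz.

Step 1 — Angular frequency: ω = 2π·1030 = 6472 rad/s.
Step 2 — Transfer function: H(jω) = 1/(1 + jωRC).
Step 3 — Denominator: 1 + jωRC = 1 + j·6472·150·1.92e-06 = 1 + j1.864.
Step 4 — H = 0.2235 - j0.4166.
Step 5 — Magnitude: |H| = 0.4728 (-6.5 dB); phase: φ = -61.8°.

|H| = 0.4728 (-6.5 dB), φ = -61.8°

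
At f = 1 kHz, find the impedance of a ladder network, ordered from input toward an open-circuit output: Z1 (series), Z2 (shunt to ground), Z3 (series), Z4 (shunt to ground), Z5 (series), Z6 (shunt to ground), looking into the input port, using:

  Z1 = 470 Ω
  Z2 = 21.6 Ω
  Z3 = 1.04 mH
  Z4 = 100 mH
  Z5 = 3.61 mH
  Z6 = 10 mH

Step 1 — Angular frequency: ω = 2π·f = 2π·1000 = 6283 rad/s.
Step 2 — Component impedances:
  Z1: Z = R = 470 Ω
  Z2: Z = R = 21.6 Ω
  Z3: Z = jωL = j·6283·0.00104 = 0 + j6.535 Ω
  Z4: Z = jωL = j·6283·0.1 = 0 + j628.3 Ω
  Z5: Z = jωL = j·6283·0.00361 = 0 + j22.68 Ω
  Z6: Z = jωL = j·6283·0.01 = 0 + j62.83 Ω
Step 3 — Ladder network (open output): work backward from the far end, alternating series and parallel combinations. Z_in = 490.2 + j5.332 Ω = 490.2∠0.6° Ω.

Z = 490.2 + j5.332 Ω = 490.2∠0.6° Ω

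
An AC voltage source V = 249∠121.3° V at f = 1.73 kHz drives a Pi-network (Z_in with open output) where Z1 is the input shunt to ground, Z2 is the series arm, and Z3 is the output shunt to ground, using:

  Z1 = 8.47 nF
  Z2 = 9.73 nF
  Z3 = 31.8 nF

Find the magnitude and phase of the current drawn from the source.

Step 1 — Angular frequency: ω = 2π·f = 2π·1730 = 1.087e+04 rad/s.
Step 2 — Component impedances:
  Z1: Z = 1/(jωC) = -j/(ω·C) = 0 - j1.086e+04 Ω
  Z2: Z = 1/(jωC) = -j/(ω·C) = 0 - j9455 Ω
  Z3: Z = 1/(jωC) = -j/(ω·C) = 0 - j2893 Ω
Step 3 — With open output, the series arm Z2 and the output shunt Z3 appear in series to ground: Z2 + Z3 = 0 - j1.235e+04 Ω.
Step 4 — Parallel with input shunt Z1: Z_in = Z1 || (Z2 + Z3) = 0 - j5779 Ω = 5779∠-90.0° Ω.
Step 5 — Source phasor: V = 249∠121.3° V = -129.4 + j212.8 V.
Step 6 — Ohm's law: I = V / Z_total = (-129.4 + j212.8) / (0 - j5779) = -0.03682 - j0.02239 A.
Step 7 — Convert to polar: |I| = 0.04309 A, ∠I = -148.7°.

I = 0.04309∠-148.7° A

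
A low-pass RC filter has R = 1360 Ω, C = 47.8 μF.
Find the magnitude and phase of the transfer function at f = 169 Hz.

Step 1 — Angular frequency: ω = 2π·169 = 1062 rad/s.
Step 2 — Transfer function: H(jω) = 1/(1 + jωRC).
Step 3 — Denominator: 1 + jωRC = 1 + j·1062·1360·4.78e-05 = 1 + j69.03.
Step 4 — H = 0.0002098 - j0.01448.
Step 5 — Magnitude: |H| = 0.01449 (-36.8 dB); phase: φ = -89.2°.

|H| = 0.01449 (-36.8 dB), φ = -89.2°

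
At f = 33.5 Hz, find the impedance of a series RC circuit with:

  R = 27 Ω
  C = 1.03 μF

Step 1 — Angular frequency: ω = 2π·f = 2π·33.5 = 210.5 rad/s.
Step 2 — Component impedances:
  R: Z = R = 27 Ω
  C: Z = 1/(jωC) = -j/(ω·C) = 0 - j4613 Ω
Step 3 — Series combination: Z_total = R + C = 27 - j4613 Ω = 4613∠-89.7° Ω.

Z = 27 - j4613 Ω = 4613∠-89.7° Ω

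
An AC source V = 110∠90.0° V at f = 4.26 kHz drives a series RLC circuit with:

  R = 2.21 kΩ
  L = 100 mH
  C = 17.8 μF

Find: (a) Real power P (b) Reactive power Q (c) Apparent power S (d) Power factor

Step 1 — Angular frequency: ω = 2π·f = 2π·4260 = 2.677e+04 rad/s.
Step 2 — Component impedances:
  R: Z = R = 2210 Ω
  L: Z = jωL = j·2.677e+04·0.1 = 0 + j2677 Ω
  C: Z = 1/(jωC) = -j/(ω·C) = 0 - j2.099 Ω
Step 3 — Series combination: Z_total = R + L + C = 2210 + j2675 Ω = 3469∠50.4° Ω.
Step 4 — Source phasor: V = 110∠90.0° V = 0 + j110 V.
Step 5 — Current: I = V / Z = 0.02444 + j0.0202 A = 0.03171∠39.6° A.
Step 6 — Complex power: S = V·I* = 2.222 + j2.688 VA.
Step 7 — Real power: P = Re(S) = 2.222 W.
Step 8 — Reactive power: Q = Im(S) = 2.688 VAR.
Step 9 — Apparent power: |S| = 3.488 VA.
Step 10 — Power factor: PF = P/|S| = 0.637 (lagging).

(a) P = 2.222 W  (b) Q = 2.688 VAR  (c) S = 3.488 VA  (d) PF = 0.637 (lagging)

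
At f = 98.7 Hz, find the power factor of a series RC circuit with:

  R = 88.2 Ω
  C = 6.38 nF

Step 1 — Angular frequency: ω = 2π·f = 2π·98.7 = 620.2 rad/s.
Step 2 — Component impedances:
  R: Z = R = 88.2 Ω
  C: Z = 1/(jωC) = -j/(ω·C) = 0 - j2.527e+05 Ω
Step 3 — Series combination: Z_total = R + C = 88.2 - j2.527e+05 Ω = 2.527e+05∠-90.0° Ω.
Step 4 — Power factor: PF = cos(φ) = Re(Z)/|Z| = 88.2/2.527e+05 = 0.000349.
Step 5 — Type: Im(Z) = -2.527e+05 ⇒ leading (phase φ = -90.0°).

PF = 0.000349 (leading, φ = -90.0°)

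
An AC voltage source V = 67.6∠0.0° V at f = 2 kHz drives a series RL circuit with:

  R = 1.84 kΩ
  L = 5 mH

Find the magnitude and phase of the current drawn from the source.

Step 1 — Angular frequency: ω = 2π·f = 2π·2000 = 1.257e+04 rad/s.
Step 2 — Component impedances:
  R: Z = R = 1840 Ω
  L: Z = jωL = j·1.257e+04·0.005 = 0 + j62.83 Ω
Step 3 — Series combination: Z_total = R + L = 1840 + j62.83 Ω = 1841∠2.0° Ω.
Step 4 — Source phasor: V = 67.6∠0.0° V = 67.6 V.
Step 5 — Ohm's law: I = V / Z_total = (67.6) / (1840 + j62.83) = 0.0367 - j0.001253 A.
Step 6 — Convert to polar: |I| = 0.03672 A, ∠I = -2.0°.

I = 0.03672∠-2.0° A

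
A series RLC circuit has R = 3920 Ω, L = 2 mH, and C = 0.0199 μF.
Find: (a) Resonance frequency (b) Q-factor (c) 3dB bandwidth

Step 1 — Resonance: ω₀ = 1/√(LC) = 1/√(0.002·1.99e-08) = 1.585e+05 rad/s.
Step 2 — f₀ = ω₀/(2π) = 2.523e+04 Hz.
Step 3 — Series Q: Q = ω₀L/R = 1.585e+05·0.002/3920 = 0.08087.
Step 4 — Bandwidth: Δω = ω₀/Q = 1.96e+06 rad/s; BW = Δω/(2π) = 3.119e+05 Hz.

(a) f₀ = 2.523e+04 Hz  (b) Q = 0.08087  (c) BW = 3.119e+05 Hz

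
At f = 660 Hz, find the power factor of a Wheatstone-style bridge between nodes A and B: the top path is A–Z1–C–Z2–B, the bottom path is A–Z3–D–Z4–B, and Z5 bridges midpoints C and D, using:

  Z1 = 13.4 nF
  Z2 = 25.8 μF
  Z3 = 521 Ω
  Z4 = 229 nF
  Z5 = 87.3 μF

Step 1 — Angular frequency: ω = 2π·f = 2π·660 = 4147 rad/s.
Step 2 — Component impedances:
  Z1: Z = 1/(jωC) = -j/(ω·C) = 0 - j1.8e+04 Ω
  Z2: Z = 1/(jωC) = -j/(ω·C) = 0 - j9.347 Ω
  Z3: Z = R = 521 Ω
  Z4: Z = 1/(jωC) = -j/(ω·C) = 0 - j1053 Ω
  Z5: Z = 1/(jωC) = -j/(ω·C) = 0 - j2.762 Ω
Step 3 — Bridge requires nodal analysis (the Z5 bridge couples midpoints C and D, so the two paths cannot be reduced to a simple series/parallel combination). Setting node B to ground and injecting 1 A at node A, the 3-node admittance system at A, C, D solves to V_A = Z_AB = 520.4 - j27.03 Ω = 521.1∠-3.0° Ω.
Step 4 — Power factor: PF = cos(φ) = Re(Z)/|Z| = 520.4/521.1 = 0.9987.
Step 5 — Type: Im(Z) = -27.03 ⇒ leading (phase φ = -3.0°).

PF = 0.9987 (leading, φ = -3.0°)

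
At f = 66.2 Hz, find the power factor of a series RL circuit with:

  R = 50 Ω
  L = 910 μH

Step 1 — Angular frequency: ω = 2π·f = 2π·66.2 = 415.9 rad/s.
Step 2 — Component impedances:
  R: Z = R = 50 Ω
  L: Z = jωL = j·415.9·0.00091 = 0 + j0.3785 Ω
Step 3 — Series combination: Z_total = R + L = 50 + j0.3785 Ω = 50∠0.4° Ω.
Step 4 — Power factor: PF = cos(φ) = Re(Z)/|Z| = 50/50 = 1.
Step 5 — Type: Im(Z) = 0.3785 ⇒ lagging (phase φ = 0.4°).

PF = 1 (lagging, φ = 0.4°)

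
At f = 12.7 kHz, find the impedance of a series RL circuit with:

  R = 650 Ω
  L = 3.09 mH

Step 1 — Angular frequency: ω = 2π·f = 2π·1.27e+04 = 7.98e+04 rad/s.
Step 2 — Component impedances:
  R: Z = R = 650 Ω
  L: Z = jωL = j·7.98e+04·0.00309 = 0 + j246.6 Ω
Step 3 — Series combination: Z_total = R + L = 650 + j246.6 Ω = 695.2∠20.8° Ω.

Z = 650 + j246.6 Ω = 695.2∠20.8° Ω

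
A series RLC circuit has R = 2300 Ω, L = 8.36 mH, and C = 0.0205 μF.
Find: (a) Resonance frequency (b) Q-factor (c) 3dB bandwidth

Step 1 — Resonance: ω₀ = 1/√(LC) = 1/√(0.00836·2.05e-08) = 7.639e+04 rad/s.
Step 2 — f₀ = ω₀/(2π) = 1.216e+04 Hz.
Step 3 — Series Q: Q = ω₀L/R = 7.639e+04·0.00836/2300 = 0.2777.
Step 4 — Bandwidth: Δω = ω₀/Q = 2.751e+05 rad/s; BW = Δω/(2π) = 4.379e+04 Hz.

(a) f₀ = 1.216e+04 Hz  (b) Q = 0.2777  (c) BW = 4.379e+04 Hz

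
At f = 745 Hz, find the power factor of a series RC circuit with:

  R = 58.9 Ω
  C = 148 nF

Step 1 — Angular frequency: ω = 2π·f = 2π·745 = 4681 rad/s.
Step 2 — Component impedances:
  R: Z = R = 58.9 Ω
  C: Z = 1/(jωC) = -j/(ω·C) = 0 - j1443 Ω
Step 3 — Series combination: Z_total = R + C = 58.9 - j1443 Ω = 1445∠-87.7° Ω.
Step 4 — Power factor: PF = cos(φ) = Re(Z)/|Z| = 58.9/1444.7 = 0.04077.
Step 5 — Type: Im(Z) = -1443 ⇒ leading (phase φ = -87.7°).

PF = 0.04077 (leading, φ = -87.7°)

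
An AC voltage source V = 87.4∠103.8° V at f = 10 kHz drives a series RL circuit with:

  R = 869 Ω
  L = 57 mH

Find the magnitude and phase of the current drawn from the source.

Step 1 — Angular frequency: ω = 2π·f = 2π·1e+04 = 6.283e+04 rad/s.
Step 2 — Component impedances:
  R: Z = R = 869 Ω
  L: Z = jωL = j·6.283e+04·0.057 = 0 + j3581 Ω
Step 3 — Series combination: Z_total = R + L = 869 + j3581 Ω = 3685∠76.4° Ω.
Step 4 — Source phasor: V = 87.4∠103.8° V = -20.85 + j84.88 V.
Step 5 — Ohm's law: I = V / Z_total = (-20.85 + j84.88) / (869 + j3581) = 0.02105 + j0.01093 A.
Step 6 — Convert to polar: |I| = 0.02372 A, ∠I = 27.4°.

I = 0.02372∠27.4° A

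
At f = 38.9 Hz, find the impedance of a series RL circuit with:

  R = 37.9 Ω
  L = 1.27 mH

Step 1 — Angular frequency: ω = 2π·f = 2π·38.9 = 244.4 rad/s.
Step 2 — Component impedances:
  R: Z = R = 37.9 Ω
  L: Z = jωL = j·244.4·0.00127 = 0 + j0.3104 Ω
Step 3 — Series combination: Z_total = R + L = 37.9 + j0.3104 Ω = 37.9∠0.5° Ω.

Z = 37.9 + j0.3104 Ω = 37.9∠0.5° Ω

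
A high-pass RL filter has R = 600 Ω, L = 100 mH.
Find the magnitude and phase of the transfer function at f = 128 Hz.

Step 1 — Angular frequency: ω = 2π·128 = 804.2 rad/s.
Step 2 — Transfer function: H(jω) = jωL/(R + jωL).
Step 3 — Numerator jωL = j·80.42; denominator R + jωL = 600 + j80.42.
Step 4 — H = 0.01765 + j0.1317.
Step 5 — Magnitude: |H| = 0.1329 (-17.5 dB); phase: φ = 82.4°.

|H| = 0.1329 (-17.5 dB), φ = 82.4°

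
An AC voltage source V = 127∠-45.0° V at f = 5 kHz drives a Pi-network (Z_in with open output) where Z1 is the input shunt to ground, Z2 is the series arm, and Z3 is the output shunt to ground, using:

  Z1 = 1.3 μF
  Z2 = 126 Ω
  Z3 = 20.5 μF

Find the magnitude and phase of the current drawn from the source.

Step 1 — Angular frequency: ω = 2π·f = 2π·5000 = 3.142e+04 rad/s.
Step 2 — Component impedances:
  Z1: Z = 1/(jωC) = -j/(ω·C) = 0 - j24.49 Ω
  Z2: Z = R = 126 Ω
  Z3: Z = 1/(jωC) = -j/(ω·C) = 0 - j1.553 Ω
Step 3 — With open output, the series arm Z2 and the output shunt Z3 appear in series to ground: Z2 + Z3 = 126 - j1.553 Ω.
Step 4 — Parallel with input shunt Z1: Z_in = Z1 || (Z2 + Z3) = 4.563 - j23.54 Ω = 23.98∠-79.0° Ω.
Step 5 — Source phasor: V = 127∠-45.0° V = 89.8 - j89.8 V.
Step 6 — Ohm's law: I = V / Z_total = (89.8 - j89.8) / (4.563 - j23.54) = 4.389 + j2.964 A.
Step 7 — Convert to polar: |I| = 5.296 A, ∠I = 34.0°.

I = 5.296∠34.0° A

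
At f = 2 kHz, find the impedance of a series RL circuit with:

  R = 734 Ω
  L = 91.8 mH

Step 1 — Angular frequency: ω = 2π·f = 2π·2000 = 1.257e+04 rad/s.
Step 2 — Component impedances:
  R: Z = R = 734 Ω
  L: Z = jωL = j·1.257e+04·0.0918 = 0 + j1154 Ω
Step 3 — Series combination: Z_total = R + L = 734 + j1154 Ω = 1367∠57.5° Ω.

Z = 734 + j1154 Ω = 1367∠57.5° Ω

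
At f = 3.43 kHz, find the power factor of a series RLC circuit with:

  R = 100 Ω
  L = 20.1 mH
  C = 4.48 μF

Step 1 — Angular frequency: ω = 2π·f = 2π·3430 = 2.155e+04 rad/s.
Step 2 — Component impedances:
  R: Z = R = 100 Ω
  L: Z = jωL = j·2.155e+04·0.0201 = 0 + j433.2 Ω
  C: Z = 1/(jωC) = -j/(ω·C) = 0 - j10.36 Ω
Step 3 — Series combination: Z_total = R + L + C = 100 + j422.8 Ω = 434.5∠76.7° Ω.
Step 4 — Power factor: PF = cos(φ) = Re(Z)/|Z| = 100/434.49 = 0.2302.
Step 5 — Type: Im(Z) = 422.8 ⇒ lagging (phase φ = 76.7°).

PF = 0.2302 (lagging, φ = 76.7°)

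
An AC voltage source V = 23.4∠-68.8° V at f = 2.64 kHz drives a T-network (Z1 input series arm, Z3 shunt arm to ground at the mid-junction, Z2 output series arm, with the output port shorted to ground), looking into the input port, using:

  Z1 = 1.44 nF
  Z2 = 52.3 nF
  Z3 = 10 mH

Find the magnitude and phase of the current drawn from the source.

Step 1 — Angular frequency: ω = 2π·f = 2π·2640 = 1.659e+04 rad/s.
Step 2 — Component impedances:
  Z1: Z = 1/(jωC) = -j/(ω·C) = 0 - j4.187e+04 Ω
  Z2: Z = 1/(jωC) = -j/(ω·C) = 0 - j1153 Ω
  Z3: Z = jωL = j·1.659e+04·0.01 = 0 + j165.9 Ω
Step 3 — With the output port shorted to ground, the output series arm Z2 runs from the junction to ground; the shunt arm Z3 also runs from the junction to ground. They appear in parallel: Z3 || Z2 = 0 + j193.8 Ω.
Step 4 — Series with input arm Z1: Z_in = Z1 + (Z3 || Z2) = 0 - j4.167e+04 Ω = 4.167e+04∠-90.0° Ω.
Step 5 — Source phasor: V = 23.4∠-68.8° V = 8.462 - j21.82 V.
Step 6 — Ohm's law: I = V / Z_total = (8.462 - j21.82) / (0 - j4.167e+04) = 0.0005235 + j0.0002031 A.
Step 7 — Convert to polar: |I| = 0.0005615 A, ∠I = 21.2°.

I = 0.0005615∠21.2° A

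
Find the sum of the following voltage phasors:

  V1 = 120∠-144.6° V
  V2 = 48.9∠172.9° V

Step 1 — Convert each phasor to rectangular form:
  V1 = 120·(cos(-144.6°) + j·sin(-144.6°)) = -97.82 - j69.51 V
  V2 = 48.9·(cos(172.9°) + j·sin(172.9°)) = -48.53 + j6.044 V
Step 2 — Sum components: V_total = -146.3 - j63.47 V.
Step 3 — Convert to polar: |V_total| = 159.5 V, ∠V_total = -156.6°.

V_total = 159.5∠-156.6° V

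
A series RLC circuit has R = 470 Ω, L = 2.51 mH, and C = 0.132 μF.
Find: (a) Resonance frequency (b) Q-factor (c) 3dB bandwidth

Step 1 — Resonance: ω₀ = 1/√(LC) = 1/√(0.00251·1.32e-07) = 5.494e+04 rad/s.
Step 2 — f₀ = ω₀/(2π) = 8744 Hz.
Step 3 — Series Q: Q = ω₀L/R = 5.494e+04·0.00251/470 = 0.2934.
Step 4 — Bandwidth: Δω = ω₀/Q = 1.873e+05 rad/s; BW = Δω/(2π) = 2.98e+04 Hz.

(a) f₀ = 8744 Hz  (b) Q = 0.2934  (c) BW = 2.98e+04 Hz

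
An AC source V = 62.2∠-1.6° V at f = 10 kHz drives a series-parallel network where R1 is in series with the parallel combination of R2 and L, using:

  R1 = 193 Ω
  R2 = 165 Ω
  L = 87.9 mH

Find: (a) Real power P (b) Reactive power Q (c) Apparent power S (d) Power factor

Step 1 — Angular frequency: ω = 2π·f = 2π·1e+04 = 6.283e+04 rad/s.
Step 2 — Component impedances:
  R1: Z = R = 193 Ω
  R2: Z = R = 165 Ω
  L: Z = jωL = j·6.283e+04·0.0879 = 0 + j5523 Ω
Step 3 — Parallel branch: R2 || L = 1/(1/R2 + 1/L) = 164.9 + j4.925 Ω.
Step 4 — Series with R1: Z_total = R1 + (R2 || L) = 357.9 + j4.925 Ω = 357.9∠0.8° Ω.
Step 5 — Source phasor: V = 62.2∠-1.6° V = 62.18 - j1.737 V.
Step 6 — Current: I = V / Z = 0.1736 - j0.007243 A = 0.1738∠-2.4° A.
Step 7 — Complex power: S = V·I* = 10.81 + j0.1488 VA.
Step 8 — Real power: P = Re(S) = 10.81 W.
Step 9 — Reactive power: Q = Im(S) = 0.1488 VAR.
Step 10 — Apparent power: |S| = 10.81 VA.
Step 11 — Power factor: PF = P/|S| = 0.9999 (lagging).

(a) P = 10.81 W  (b) Q = 0.1488 VAR  (c) S = 10.81 VA  (d) PF = 0.9999 (lagging)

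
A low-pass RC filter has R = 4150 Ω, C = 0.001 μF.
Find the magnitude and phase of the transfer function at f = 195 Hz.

Step 1 — Angular frequency: ω = 2π·195 = 1225 rad/s.
Step 2 — Transfer function: H(jω) = 1/(1 + jωRC).
Step 3 — Denominator: 1 + jωRC = 1 + j·1225·4150·1e-09 = 1 + j0.005085.
Step 4 — H = 1 - j0.005085.
Step 5 — Magnitude: |H| = 1 (-0.0 dB); phase: φ = -0.3°.

|H| = 1 (-0.0 dB), φ = -0.3°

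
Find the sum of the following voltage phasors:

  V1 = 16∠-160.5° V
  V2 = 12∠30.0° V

Step 1 — Convert each phasor to rectangular form:
  V1 = 16·(cos(-160.5°) + j·sin(-160.5°)) = -15.08 - j5.341 V
  V2 = 12·(cos(30.0°) + j·sin(30.0°)) = 10.39 + j6 V
Step 2 — Sum components: V_total = -4.69 + j0.6591 V.
Step 3 — Convert to polar: |V_total| = 4.736 V, ∠V_total = 172.0°.

V_total = 4.736∠172.0° V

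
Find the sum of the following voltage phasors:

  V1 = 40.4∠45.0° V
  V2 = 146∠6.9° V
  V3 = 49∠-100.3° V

Step 1 — Convert each phasor to rectangular form:
  V1 = 40.4·(cos(45.0°) + j·sin(45.0°)) = 28.57 + j28.57 V
  V2 = 146·(cos(6.9°) + j·sin(6.9°)) = 144.9 + j17.54 V
  V3 = 49·(cos(-100.3°) + j·sin(-100.3°)) = -8.761 - j48.21 V
Step 2 — Sum components: V_total = 164.7 - j2.103 V.
Step 3 — Convert to polar: |V_total| = 164.8 V, ∠V_total = -0.7°.

V_total = 164.8∠-0.7° V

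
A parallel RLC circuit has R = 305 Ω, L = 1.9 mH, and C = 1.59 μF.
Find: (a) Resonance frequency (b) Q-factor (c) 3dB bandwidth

Step 1 — Resonance: ω₀ = 1/√(LC) = 1/√(0.0019·1.59e-06) = 1.819e+04 rad/s.
Step 2 — f₀ = ω₀/(2π) = 2896 Hz.
Step 3 — Parallel Q: Q = R/(ω₀L) = 305/(1.819e+04·0.0019) = 8.823.
Step 4 — Bandwidth: Δω = ω₀/Q = 2062 rad/s; BW = Δω/(2π) = 328.2 Hz.

(a) f₀ = 2896 Hz  (b) Q = 8.823  (c) BW = 328.2 Hz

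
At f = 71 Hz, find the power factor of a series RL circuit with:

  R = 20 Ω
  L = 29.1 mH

Step 1 — Angular frequency: ω = 2π·f = 2π·71 = 446.1 rad/s.
Step 2 — Component impedances:
  R: Z = R = 20 Ω
  L: Z = jωL = j·446.1·0.0291 = 0 + j12.98 Ω
Step 3 — Series combination: Z_total = R + L = 20 + j12.98 Ω = 23.84∠33.0° Ω.
Step 4 — Power factor: PF = cos(φ) = Re(Z)/|Z| = 20/23.844 = 0.8388.
Step 5 — Type: Im(Z) = 12.98 ⇒ lagging (phase φ = 33.0°).

PF = 0.8388 (lagging, φ = 33.0°)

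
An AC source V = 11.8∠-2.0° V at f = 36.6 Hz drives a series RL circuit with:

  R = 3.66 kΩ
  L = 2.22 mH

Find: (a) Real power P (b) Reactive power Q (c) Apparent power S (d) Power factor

Step 1 — Angular frequency: ω = 2π·f = 2π·36.6 = 230 rad/s.
Step 2 — Component impedances:
  R: Z = R = 3660 Ω
  L: Z = jωL = j·230·0.00222 = 0 + j0.5105 Ω
Step 3 — Series combination: Z_total = R + L = 3660 + j0.5105 Ω = 3660∠0.0° Ω.
Step 4 — Source phasor: V = 11.8∠-2.0° V = 11.79 - j0.4118 V.
Step 5 — Current: I = V / Z = 0.003222 - j0.000113 A = 0.003224∠-2.0° A.
Step 6 — Complex power: S = V·I* = 0.03804 + j5.307e-06 VA.
Step 7 — Real power: P = Re(S) = 0.03804 W.
Step 8 — Reactive power: Q = Im(S) = 5.307e-06 VAR.
Step 9 — Apparent power: |S| = 0.03804 VA.
Step 10 — Power factor: PF = P/|S| = 1 (lagging).

(a) P = 0.03804 W  (b) Q = 5.307e-06 VAR  (c) S = 0.03804 VA  (d) PF = 1 (lagging)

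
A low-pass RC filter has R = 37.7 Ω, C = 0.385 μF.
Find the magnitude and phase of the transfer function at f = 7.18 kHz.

Step 1 — Angular frequency: ω = 2π·7180 = 4.511e+04 rad/s.
Step 2 — Transfer function: H(jω) = 1/(1 + jωRC).
Step 3 — Denominator: 1 + jωRC = 1 + j·4.511e+04·37.7·3.85e-07 = 1 + j0.6548.
Step 4 — H = 0.6999 - j0.4583.
Step 5 — Magnitude: |H| = 0.8366 (-1.5 dB); phase: φ = -33.2°.

|H| = 0.8366 (-1.5 dB), φ = -33.2°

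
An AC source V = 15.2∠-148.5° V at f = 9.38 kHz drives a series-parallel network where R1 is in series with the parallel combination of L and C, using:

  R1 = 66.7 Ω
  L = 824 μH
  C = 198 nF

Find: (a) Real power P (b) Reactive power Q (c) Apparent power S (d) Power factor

Step 1 — Angular frequency: ω = 2π·f = 2π·9380 = 5.894e+04 rad/s.
Step 2 — Component impedances:
  R1: Z = R = 66.7 Ω
  L: Z = jωL = j·5.894e+04·0.000824 = 0 + j48.56 Ω
  C: Z = 1/(jωC) = -j/(ω·C) = 0 - j85.69 Ω
Step 3 — Parallel branch: L || C = 1/(1/L + 1/C) = 0 + j112.1 Ω.
Step 4 — Series with R1: Z_total = R1 + (L || C) = 66.7 + j112.1 Ω = 130.4∠59.2° Ω.
Step 5 — Source phasor: V = 15.2∠-148.5° V = -12.96 - j7.942 V.
Step 6 — Current: I = V / Z = -0.1031 + j0.05425 A = 0.1165∠152.3° A.
Step 7 — Complex power: S = V·I* = 0.9059 + j1.522 VA.
Step 8 — Real power: P = Re(S) = 0.9059 W.
Step 9 — Reactive power: Q = Im(S) = 1.522 VAR.
Step 10 — Apparent power: |S| = 1.771 VA.
Step 11 — Power factor: PF = P/|S| = 0.5114 (lagging).

(a) P = 0.9059 W  (b) Q = 1.522 VAR  (c) S = 1.771 VA  (d) PF = 0.5114 (lagging)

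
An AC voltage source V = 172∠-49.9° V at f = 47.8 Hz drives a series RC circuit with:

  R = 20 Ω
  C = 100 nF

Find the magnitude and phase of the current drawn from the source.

Step 1 — Angular frequency: ω = 2π·f = 2π·47.8 = 300.3 rad/s.
Step 2 — Component impedances:
  R: Z = R = 20 Ω
  C: Z = 1/(jωC) = -j/(ω·C) = 0 - j3.33e+04 Ω
Step 3 — Series combination: Z_total = R + C = 20 - j3.33e+04 Ω = 3.33e+04∠-90.0° Ω.
Step 4 — Source phasor: V = 172∠-49.9° V = 110.8 - j131.6 V.
Step 5 — Ohm's law: I = V / Z_total = (110.8 - j131.6) / (20 - j3.33e+04) = 0.003953 + j0.003325 A.
Step 6 — Convert to polar: |I| = 0.005166 A, ∠I = 40.1°.

I = 0.005166∠40.1° A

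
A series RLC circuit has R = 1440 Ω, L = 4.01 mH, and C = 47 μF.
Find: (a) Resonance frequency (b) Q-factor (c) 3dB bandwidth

Step 1 — Resonance: ω₀ = 1/√(LC) = 1/√(0.00401·4.7e-05) = 2303 rad/s.
Step 2 — f₀ = ω₀/(2π) = 366.6 Hz.
Step 3 — Series Q: Q = ω₀L/R = 2303·0.00401/1440 = 0.006414.
Step 4 — Bandwidth: Δω = ω₀/Q = 3.591e+05 rad/s; BW = Δω/(2π) = 5.715e+04 Hz.

(a) f₀ = 366.6 Hz  (b) Q = 0.006414  (c) BW = 5.715e+04 Hz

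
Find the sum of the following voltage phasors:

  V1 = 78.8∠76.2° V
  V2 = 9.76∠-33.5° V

Step 1 — Convert each phasor to rectangular form:
  V1 = 78.8·(cos(76.2°) + j·sin(76.2°)) = 18.8 + j76.53 V
  V2 = 9.76·(cos(-33.5°) + j·sin(-33.5°)) = 8.139 - j5.387 V
Step 2 — Sum components: V_total = 26.94 + j71.14 V.
Step 3 — Convert to polar: |V_total| = 76.07 V, ∠V_total = 69.3°.

V_total = 76.07∠69.3° V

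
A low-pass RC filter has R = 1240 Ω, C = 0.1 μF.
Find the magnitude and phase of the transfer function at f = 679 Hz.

Step 1 — Angular frequency: ω = 2π·679 = 4266 rad/s.
Step 2 — Transfer function: H(jω) = 1/(1 + jωRC).
Step 3 — Denominator: 1 + jωRC = 1 + j·4266·1240·1e-07 = 1 + j0.529.
Step 4 — H = 0.7813 - j0.4133.
Step 5 — Magnitude: |H| = 0.8839 (-1.1 dB); phase: φ = -27.9°.

|H| = 0.8839 (-1.1 dB), φ = -27.9°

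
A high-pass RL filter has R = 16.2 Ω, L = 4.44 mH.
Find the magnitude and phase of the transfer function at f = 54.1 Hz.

Step 1 — Angular frequency: ω = 2π·54.1 = 339.9 rad/s.
Step 2 — Transfer function: H(jω) = jωL/(R + jωL).
Step 3 — Numerator jωL = j·1.509; denominator R + jωL = 16.2 + j1.509.
Step 4 — H = 0.008605 + j0.09236.
Step 5 — Magnitude: |H| = 0.09276 (-20.7 dB); phase: φ = 84.7°.

|H| = 0.09276 (-20.7 dB), φ = 84.7°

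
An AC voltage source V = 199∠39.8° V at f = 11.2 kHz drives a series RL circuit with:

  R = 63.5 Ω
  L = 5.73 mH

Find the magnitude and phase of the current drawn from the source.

Step 1 — Angular frequency: ω = 2π·f = 2π·1.12e+04 = 7.037e+04 rad/s.
Step 2 — Component impedances:
  R: Z = R = 63.5 Ω
  L: Z = jωL = j·7.037e+04·0.00573 = 0 + j403.2 Ω
Step 3 — Series combination: Z_total = R + L = 63.5 + j403.2 Ω = 408.2∠81.1° Ω.
Step 4 — Source phasor: V = 199∠39.8° V = 152.9 + j127.4 V.
Step 5 — Ohm's law: I = V / Z_total = (152.9 + j127.4) / (63.5 + j403.2) = 0.3665 - j0.3214 A.
Step 6 — Convert to polar: |I| = 0.4875 A, ∠I = -41.3°.

I = 0.4875∠-41.3° A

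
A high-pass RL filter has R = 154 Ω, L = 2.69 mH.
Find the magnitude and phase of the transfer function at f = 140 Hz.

Step 1 — Angular frequency: ω = 2π·140 = 879.6 rad/s.
Step 2 — Transfer function: H(jω) = jωL/(R + jωL).
Step 3 — Numerator jωL = j·2.366; denominator R + jωL = 154 + j2.366.
Step 4 — H = 0.000236 + j0.01536.
Step 5 — Magnitude: |H| = 0.01536 (-36.3 dB); phase: φ = 89.1°.

|H| = 0.01536 (-36.3 dB), φ = 89.1°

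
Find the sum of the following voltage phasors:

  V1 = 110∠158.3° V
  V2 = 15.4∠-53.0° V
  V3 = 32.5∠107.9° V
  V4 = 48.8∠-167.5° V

Step 1 — Convert each phasor to rectangular form:
  V1 = 110·(cos(158.3°) + j·sin(158.3°)) = -102.2 + j40.67 V
  V2 = 15.4·(cos(-53.0°) + j·sin(-53.0°)) = 9.268 - j12.3 V
  V3 = 32.5·(cos(107.9°) + j·sin(107.9°)) = -9.989 + j30.93 V
  V4 = 48.8·(cos(-167.5°) + j·sin(-167.5°)) = -47.64 - j10.56 V
Step 2 — Sum components: V_total = -150.6 + j48.74 V.
Step 3 — Convert to polar: |V_total| = 158.3 V, ∠V_total = 162.1°.

V_total = 158.3∠162.1° V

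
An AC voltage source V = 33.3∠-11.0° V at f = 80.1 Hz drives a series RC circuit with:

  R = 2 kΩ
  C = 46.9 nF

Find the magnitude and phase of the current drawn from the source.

Step 1 — Angular frequency: ω = 2π·f = 2π·80.1 = 503.3 rad/s.
Step 2 — Component impedances:
  R: Z = R = 2000 Ω
  C: Z = 1/(jωC) = -j/(ω·C) = 0 - j4.237e+04 Ω
Step 3 — Series combination: Z_total = R + C = 2000 - j4.237e+04 Ω = 4.241e+04∠-87.3° Ω.
Step 4 — Source phasor: V = 33.3∠-11.0° V = 32.69 - j6.354 V.
Step 5 — Ohm's law: I = V / Z_total = (32.69 - j6.354) / (2000 - j4.237e+04) = 0.000186 + j0.0007628 A.
Step 6 — Convert to polar: |I| = 0.0007851 A, ∠I = 76.3°.

I = 0.0007851∠76.3° A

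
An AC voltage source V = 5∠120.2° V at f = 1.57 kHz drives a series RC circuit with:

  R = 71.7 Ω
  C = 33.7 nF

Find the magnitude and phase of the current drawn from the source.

Step 1 — Angular frequency: ω = 2π·f = 2π·1570 = 9865 rad/s.
Step 2 — Component impedances:
  R: Z = R = 71.7 Ω
  C: Z = 1/(jωC) = -j/(ω·C) = 0 - j3008 Ω
Step 3 — Series combination: Z_total = R + C = 71.7 - j3008 Ω = 3009∠-88.6° Ω.
Step 4 — Source phasor: V = 5∠120.2° V = -2.515 + j4.321 V.
Step 5 — Ohm's law: I = V / Z_total = (-2.515 + j4.321) / (71.7 - j3008) = -0.001456 - j0.0008014 A.
Step 6 — Convert to polar: |I| = 0.001662 A, ∠I = -151.2°.

I = 0.001662∠-151.2° A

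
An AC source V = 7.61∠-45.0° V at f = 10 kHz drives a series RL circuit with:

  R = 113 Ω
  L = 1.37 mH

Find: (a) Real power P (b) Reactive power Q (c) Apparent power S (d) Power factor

Step 1 — Angular frequency: ω = 2π·f = 2π·1e+04 = 6.283e+04 rad/s.
Step 2 — Component impedances:
  R: Z = R = 113 Ω
  L: Z = jωL = j·6.283e+04·0.00137 = 0 + j86.08 Ω
Step 3 — Series combination: Z_total = R + L = 113 + j86.08 Ω = 142.1∠37.3° Ω.
Step 4 — Source phasor: V = 7.61∠-45.0° V = 5.381 - j5.381 V.
Step 5 — Current: I = V / Z = 0.007179 - j0.05309 A = 0.05357∠-82.3° A.
Step 6 — Complex power: S = V·I* = 0.3243 + j0.247 VA.
Step 7 — Real power: P = Re(S) = 0.3243 W.
Step 8 — Reactive power: Q = Im(S) = 0.247 VAR.
Step 9 — Apparent power: |S| = 0.4077 VA.
Step 10 — Power factor: PF = P/|S| = 0.7955 (lagging).

(a) P = 0.3243 W  (b) Q = 0.247 VAR  (c) S = 0.4077 VA  (d) PF = 0.7955 (lagging)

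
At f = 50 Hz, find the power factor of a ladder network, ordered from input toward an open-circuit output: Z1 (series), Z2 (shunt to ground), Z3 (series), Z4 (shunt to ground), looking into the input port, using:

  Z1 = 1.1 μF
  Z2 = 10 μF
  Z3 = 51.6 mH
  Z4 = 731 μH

Step 1 — Angular frequency: ω = 2π·f = 2π·50 = 314.2 rad/s.
Step 2 — Component impedances:
  Z1: Z = 1/(jωC) = -j/(ω·C) = 0 - j2894 Ω
  Z2: Z = 1/(jωC) = -j/(ω·C) = 0 - j318.3 Ω
  Z3: Z = jωL = j·314.2·0.0516 = 0 + j16.21 Ω
  Z4: Z = jωL = j·314.2·0.000731 = 0 + j0.2297 Ω
Step 3 — Ladder network (open output): work backward from the far end, alternating series and parallel combinations. Z_in = 0 - j2876 Ω = 2876∠-90.0° Ω.
Step 4 — Power factor: PF = cos(φ) = Re(Z)/|Z| = 0/2876 = 0.
Step 5 — Type: Im(Z) = -2876 ⇒ leading (phase φ = -90.0°).

PF = 0 (leading, φ = -90.0°)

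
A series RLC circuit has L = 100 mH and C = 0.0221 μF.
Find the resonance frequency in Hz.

Step 1 — Resonance condition Im(Z)=0 gives ω₀ = 1/√(LC).
Step 2 — ω₀ = 1/√(0.1·2.21e-08) = 2.127e+04 rad/s.
Step 3 — f₀ = ω₀/(2π) = 3386 Hz.

f₀ = 3386 Hz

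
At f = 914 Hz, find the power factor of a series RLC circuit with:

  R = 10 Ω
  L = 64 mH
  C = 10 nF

Step 1 — Angular frequency: ω = 2π·f = 2π·914 = 5743 rad/s.
Step 2 — Component impedances:
  R: Z = R = 10 Ω
  L: Z = jωL = j·5743·0.064 = 0 + j367.5 Ω
  C: Z = 1/(jωC) = -j/(ω·C) = 0 - j1.741e+04 Ω
Step 3 — Series combination: Z_total = R + L + C = 10 - j1.705e+04 Ω = 1.705e+04∠-90.0° Ω.
Step 4 — Power factor: PF = cos(φ) = Re(Z)/|Z| = 10/17045 = 0.0005867.
Step 5 — Type: Im(Z) = -1.705e+04 ⇒ leading (phase φ = -90.0°).

PF = 0.0005867 (leading, φ = -90.0°)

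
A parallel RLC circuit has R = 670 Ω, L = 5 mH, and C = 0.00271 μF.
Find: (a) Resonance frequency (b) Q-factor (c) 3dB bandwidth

Step 1 — Resonance: ω₀ = 1/√(LC) = 1/√(0.005·2.71e-09) = 2.717e+05 rad/s.
Step 2 — f₀ = ω₀/(2π) = 4.324e+04 Hz.
Step 3 — Parallel Q: Q = R/(ω₀L) = 670/(2.717e+05·0.005) = 0.4933.
Step 4 — Bandwidth: Δω = ω₀/Q = 5.508e+05 rad/s; BW = Δω/(2π) = 8.765e+04 Hz.

(a) f₀ = 4.324e+04 Hz  (b) Q = 0.4933  (c) BW = 8.765e+04 Hz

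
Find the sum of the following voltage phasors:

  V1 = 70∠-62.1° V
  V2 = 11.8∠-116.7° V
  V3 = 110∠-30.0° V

Step 1 — Convert each phasor to rectangular form:
  V1 = 70·(cos(-62.1°) + j·sin(-62.1°)) = 32.76 - j61.86 V
  V2 = 11.8·(cos(-116.7°) + j·sin(-116.7°)) = -5.302 - j10.54 V
  V3 = 110·(cos(-30.0°) + j·sin(-30.0°)) = 95.26 - j55 V
Step 2 — Sum components: V_total = 122.7 - j127.4 V.
Step 3 — Convert to polar: |V_total| = 176.9 V, ∠V_total = -46.1°.

V_total = 176.9∠-46.1° V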